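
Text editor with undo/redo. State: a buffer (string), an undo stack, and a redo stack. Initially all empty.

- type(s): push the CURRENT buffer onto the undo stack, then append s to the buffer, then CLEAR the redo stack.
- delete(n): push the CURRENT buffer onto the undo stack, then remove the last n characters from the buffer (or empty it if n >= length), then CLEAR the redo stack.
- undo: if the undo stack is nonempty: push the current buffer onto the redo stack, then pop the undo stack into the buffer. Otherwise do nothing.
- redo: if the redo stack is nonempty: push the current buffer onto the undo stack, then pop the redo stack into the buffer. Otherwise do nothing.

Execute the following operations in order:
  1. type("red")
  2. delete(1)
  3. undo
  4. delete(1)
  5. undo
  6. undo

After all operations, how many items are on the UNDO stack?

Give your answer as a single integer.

After op 1 (type): buf='red' undo_depth=1 redo_depth=0
After op 2 (delete): buf='re' undo_depth=2 redo_depth=0
After op 3 (undo): buf='red' undo_depth=1 redo_depth=1
After op 4 (delete): buf='re' undo_depth=2 redo_depth=0
After op 5 (undo): buf='red' undo_depth=1 redo_depth=1
After op 6 (undo): buf='(empty)' undo_depth=0 redo_depth=2

Answer: 0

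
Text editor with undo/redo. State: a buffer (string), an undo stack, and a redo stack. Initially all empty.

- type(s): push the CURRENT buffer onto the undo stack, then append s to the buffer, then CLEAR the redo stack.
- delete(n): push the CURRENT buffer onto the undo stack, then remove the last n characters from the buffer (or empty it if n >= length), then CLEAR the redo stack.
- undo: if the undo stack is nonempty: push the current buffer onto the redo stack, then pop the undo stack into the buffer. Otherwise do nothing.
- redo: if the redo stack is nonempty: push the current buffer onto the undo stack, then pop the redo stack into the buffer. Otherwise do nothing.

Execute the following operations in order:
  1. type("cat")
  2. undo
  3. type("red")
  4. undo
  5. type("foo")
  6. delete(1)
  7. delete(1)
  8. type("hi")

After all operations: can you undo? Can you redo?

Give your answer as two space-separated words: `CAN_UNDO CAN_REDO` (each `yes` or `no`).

After op 1 (type): buf='cat' undo_depth=1 redo_depth=0
After op 2 (undo): buf='(empty)' undo_depth=0 redo_depth=1
After op 3 (type): buf='red' undo_depth=1 redo_depth=0
After op 4 (undo): buf='(empty)' undo_depth=0 redo_depth=1
After op 5 (type): buf='foo' undo_depth=1 redo_depth=0
After op 6 (delete): buf='fo' undo_depth=2 redo_depth=0
After op 7 (delete): buf='f' undo_depth=3 redo_depth=0
After op 8 (type): buf='fhi' undo_depth=4 redo_depth=0

Answer: yes no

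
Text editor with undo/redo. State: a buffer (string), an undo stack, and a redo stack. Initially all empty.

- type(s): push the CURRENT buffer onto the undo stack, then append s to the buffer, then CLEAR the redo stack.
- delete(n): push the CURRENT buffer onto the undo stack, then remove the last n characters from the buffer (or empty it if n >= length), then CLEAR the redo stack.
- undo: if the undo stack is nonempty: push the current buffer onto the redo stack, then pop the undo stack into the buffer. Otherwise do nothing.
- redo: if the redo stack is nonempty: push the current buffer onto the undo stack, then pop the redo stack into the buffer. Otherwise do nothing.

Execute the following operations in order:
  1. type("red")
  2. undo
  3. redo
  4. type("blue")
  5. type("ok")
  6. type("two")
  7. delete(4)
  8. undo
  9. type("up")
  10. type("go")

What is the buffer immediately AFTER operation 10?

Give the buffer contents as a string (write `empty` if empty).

After op 1 (type): buf='red' undo_depth=1 redo_depth=0
After op 2 (undo): buf='(empty)' undo_depth=0 redo_depth=1
After op 3 (redo): buf='red' undo_depth=1 redo_depth=0
After op 4 (type): buf='redblue' undo_depth=2 redo_depth=0
After op 5 (type): buf='redblueok' undo_depth=3 redo_depth=0
After op 6 (type): buf='redblueoktwo' undo_depth=4 redo_depth=0
After op 7 (delete): buf='redblueo' undo_depth=5 redo_depth=0
After op 8 (undo): buf='redblueoktwo' undo_depth=4 redo_depth=1
After op 9 (type): buf='redblueoktwoup' undo_depth=5 redo_depth=0
After op 10 (type): buf='redblueoktwoupgo' undo_depth=6 redo_depth=0

Answer: redblueoktwoupgo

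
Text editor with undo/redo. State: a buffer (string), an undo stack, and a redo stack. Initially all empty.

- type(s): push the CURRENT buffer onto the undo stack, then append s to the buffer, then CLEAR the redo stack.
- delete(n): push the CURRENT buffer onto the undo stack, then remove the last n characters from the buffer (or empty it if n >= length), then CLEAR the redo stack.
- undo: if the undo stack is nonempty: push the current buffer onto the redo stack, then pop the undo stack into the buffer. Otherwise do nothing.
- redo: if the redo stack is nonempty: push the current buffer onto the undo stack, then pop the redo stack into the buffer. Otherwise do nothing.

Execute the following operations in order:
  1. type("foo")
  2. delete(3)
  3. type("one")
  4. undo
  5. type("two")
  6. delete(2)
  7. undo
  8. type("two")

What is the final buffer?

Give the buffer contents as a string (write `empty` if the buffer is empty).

Answer: twotwo

Derivation:
After op 1 (type): buf='foo' undo_depth=1 redo_depth=0
After op 2 (delete): buf='(empty)' undo_depth=2 redo_depth=0
After op 3 (type): buf='one' undo_depth=3 redo_depth=0
After op 4 (undo): buf='(empty)' undo_depth=2 redo_depth=1
After op 5 (type): buf='two' undo_depth=3 redo_depth=0
After op 6 (delete): buf='t' undo_depth=4 redo_depth=0
After op 7 (undo): buf='two' undo_depth=3 redo_depth=1
After op 8 (type): buf='twotwo' undo_depth=4 redo_depth=0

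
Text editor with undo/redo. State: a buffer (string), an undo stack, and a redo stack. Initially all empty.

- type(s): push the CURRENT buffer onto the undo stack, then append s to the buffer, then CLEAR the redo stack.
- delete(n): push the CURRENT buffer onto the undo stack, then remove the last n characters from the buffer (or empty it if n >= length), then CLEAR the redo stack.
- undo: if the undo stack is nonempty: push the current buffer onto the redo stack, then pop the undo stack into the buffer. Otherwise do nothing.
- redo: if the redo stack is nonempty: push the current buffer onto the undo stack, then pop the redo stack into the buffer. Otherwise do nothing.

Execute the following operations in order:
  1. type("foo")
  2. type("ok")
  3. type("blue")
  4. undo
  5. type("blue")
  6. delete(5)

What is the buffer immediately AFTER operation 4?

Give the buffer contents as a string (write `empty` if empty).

After op 1 (type): buf='foo' undo_depth=1 redo_depth=0
After op 2 (type): buf='foook' undo_depth=2 redo_depth=0
After op 3 (type): buf='foookblue' undo_depth=3 redo_depth=0
After op 4 (undo): buf='foook' undo_depth=2 redo_depth=1

Answer: foook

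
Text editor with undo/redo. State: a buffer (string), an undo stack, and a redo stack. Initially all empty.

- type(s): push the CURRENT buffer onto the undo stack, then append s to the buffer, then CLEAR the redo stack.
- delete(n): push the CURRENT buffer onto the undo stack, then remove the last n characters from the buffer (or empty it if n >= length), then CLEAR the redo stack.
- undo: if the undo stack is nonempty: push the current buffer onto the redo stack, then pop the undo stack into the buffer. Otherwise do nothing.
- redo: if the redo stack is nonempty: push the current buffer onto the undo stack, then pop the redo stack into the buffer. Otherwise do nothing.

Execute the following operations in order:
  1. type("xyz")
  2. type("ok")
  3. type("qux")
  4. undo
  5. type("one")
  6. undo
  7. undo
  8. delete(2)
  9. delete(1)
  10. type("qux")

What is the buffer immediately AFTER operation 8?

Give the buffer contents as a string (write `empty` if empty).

Answer: x

Derivation:
After op 1 (type): buf='xyz' undo_depth=1 redo_depth=0
After op 2 (type): buf='xyzok' undo_depth=2 redo_depth=0
After op 3 (type): buf='xyzokqux' undo_depth=3 redo_depth=0
After op 4 (undo): buf='xyzok' undo_depth=2 redo_depth=1
After op 5 (type): buf='xyzokone' undo_depth=3 redo_depth=0
After op 6 (undo): buf='xyzok' undo_depth=2 redo_depth=1
After op 7 (undo): buf='xyz' undo_depth=1 redo_depth=2
After op 8 (delete): buf='x' undo_depth=2 redo_depth=0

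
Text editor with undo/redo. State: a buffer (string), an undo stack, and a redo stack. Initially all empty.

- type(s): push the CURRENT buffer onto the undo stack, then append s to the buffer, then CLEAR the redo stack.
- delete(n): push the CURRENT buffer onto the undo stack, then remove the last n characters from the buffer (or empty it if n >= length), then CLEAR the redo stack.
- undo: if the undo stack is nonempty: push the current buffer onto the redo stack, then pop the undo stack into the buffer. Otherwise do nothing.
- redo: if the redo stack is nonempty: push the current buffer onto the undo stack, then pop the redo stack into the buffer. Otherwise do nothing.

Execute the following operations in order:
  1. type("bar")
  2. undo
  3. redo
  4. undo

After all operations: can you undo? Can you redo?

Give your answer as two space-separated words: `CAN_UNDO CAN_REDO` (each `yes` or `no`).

After op 1 (type): buf='bar' undo_depth=1 redo_depth=0
After op 2 (undo): buf='(empty)' undo_depth=0 redo_depth=1
After op 3 (redo): buf='bar' undo_depth=1 redo_depth=0
After op 4 (undo): buf='(empty)' undo_depth=0 redo_depth=1

Answer: no yes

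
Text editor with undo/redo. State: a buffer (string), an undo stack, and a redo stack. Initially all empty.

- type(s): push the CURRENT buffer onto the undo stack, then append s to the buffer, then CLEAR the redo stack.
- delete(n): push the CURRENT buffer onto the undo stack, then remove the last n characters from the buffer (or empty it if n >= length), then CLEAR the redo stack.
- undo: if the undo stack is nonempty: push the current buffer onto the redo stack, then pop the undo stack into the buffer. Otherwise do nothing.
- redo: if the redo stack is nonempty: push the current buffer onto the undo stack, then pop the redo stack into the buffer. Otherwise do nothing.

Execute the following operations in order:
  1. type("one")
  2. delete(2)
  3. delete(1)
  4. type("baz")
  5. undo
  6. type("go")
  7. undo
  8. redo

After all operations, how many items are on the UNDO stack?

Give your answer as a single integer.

Answer: 4

Derivation:
After op 1 (type): buf='one' undo_depth=1 redo_depth=0
After op 2 (delete): buf='o' undo_depth=2 redo_depth=0
After op 3 (delete): buf='(empty)' undo_depth=3 redo_depth=0
After op 4 (type): buf='baz' undo_depth=4 redo_depth=0
After op 5 (undo): buf='(empty)' undo_depth=3 redo_depth=1
After op 6 (type): buf='go' undo_depth=4 redo_depth=0
After op 7 (undo): buf='(empty)' undo_depth=3 redo_depth=1
After op 8 (redo): buf='go' undo_depth=4 redo_depth=0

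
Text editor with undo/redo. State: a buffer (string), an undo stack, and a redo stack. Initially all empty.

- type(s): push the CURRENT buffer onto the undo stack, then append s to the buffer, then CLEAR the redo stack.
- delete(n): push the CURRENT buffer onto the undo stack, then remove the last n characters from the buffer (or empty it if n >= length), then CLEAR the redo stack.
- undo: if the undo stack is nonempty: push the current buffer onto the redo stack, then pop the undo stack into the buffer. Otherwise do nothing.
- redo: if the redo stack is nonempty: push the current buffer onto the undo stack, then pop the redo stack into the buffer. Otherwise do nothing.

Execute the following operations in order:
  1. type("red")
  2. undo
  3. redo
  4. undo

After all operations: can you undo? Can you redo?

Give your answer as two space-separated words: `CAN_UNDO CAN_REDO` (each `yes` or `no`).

Answer: no yes

Derivation:
After op 1 (type): buf='red' undo_depth=1 redo_depth=0
After op 2 (undo): buf='(empty)' undo_depth=0 redo_depth=1
After op 3 (redo): buf='red' undo_depth=1 redo_depth=0
After op 4 (undo): buf='(empty)' undo_depth=0 redo_depth=1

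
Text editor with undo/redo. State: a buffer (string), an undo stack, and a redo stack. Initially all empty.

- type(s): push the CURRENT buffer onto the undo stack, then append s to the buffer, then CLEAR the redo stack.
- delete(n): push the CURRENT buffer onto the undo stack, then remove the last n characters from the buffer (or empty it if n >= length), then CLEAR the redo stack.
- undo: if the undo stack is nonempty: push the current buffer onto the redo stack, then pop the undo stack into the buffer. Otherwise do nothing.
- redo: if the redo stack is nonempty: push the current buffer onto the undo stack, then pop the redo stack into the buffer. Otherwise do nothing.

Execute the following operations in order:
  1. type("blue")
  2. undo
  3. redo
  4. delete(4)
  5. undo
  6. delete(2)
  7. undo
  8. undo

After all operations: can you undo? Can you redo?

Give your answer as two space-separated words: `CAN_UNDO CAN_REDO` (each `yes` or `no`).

Answer: no yes

Derivation:
After op 1 (type): buf='blue' undo_depth=1 redo_depth=0
After op 2 (undo): buf='(empty)' undo_depth=0 redo_depth=1
After op 3 (redo): buf='blue' undo_depth=1 redo_depth=0
After op 4 (delete): buf='(empty)' undo_depth=2 redo_depth=0
After op 5 (undo): buf='blue' undo_depth=1 redo_depth=1
After op 6 (delete): buf='bl' undo_depth=2 redo_depth=0
After op 7 (undo): buf='blue' undo_depth=1 redo_depth=1
After op 8 (undo): buf='(empty)' undo_depth=0 redo_depth=2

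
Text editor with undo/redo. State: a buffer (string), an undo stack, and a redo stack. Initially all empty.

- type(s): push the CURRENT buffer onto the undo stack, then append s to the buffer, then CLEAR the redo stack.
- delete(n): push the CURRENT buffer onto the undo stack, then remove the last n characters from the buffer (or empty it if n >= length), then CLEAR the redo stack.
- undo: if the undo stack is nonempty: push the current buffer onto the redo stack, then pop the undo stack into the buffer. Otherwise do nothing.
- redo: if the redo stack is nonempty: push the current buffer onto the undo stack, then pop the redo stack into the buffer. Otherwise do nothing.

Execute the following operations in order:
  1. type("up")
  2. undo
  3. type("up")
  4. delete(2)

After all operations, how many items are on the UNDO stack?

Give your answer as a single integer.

Answer: 2

Derivation:
After op 1 (type): buf='up' undo_depth=1 redo_depth=0
After op 2 (undo): buf='(empty)' undo_depth=0 redo_depth=1
After op 3 (type): buf='up' undo_depth=1 redo_depth=0
After op 4 (delete): buf='(empty)' undo_depth=2 redo_depth=0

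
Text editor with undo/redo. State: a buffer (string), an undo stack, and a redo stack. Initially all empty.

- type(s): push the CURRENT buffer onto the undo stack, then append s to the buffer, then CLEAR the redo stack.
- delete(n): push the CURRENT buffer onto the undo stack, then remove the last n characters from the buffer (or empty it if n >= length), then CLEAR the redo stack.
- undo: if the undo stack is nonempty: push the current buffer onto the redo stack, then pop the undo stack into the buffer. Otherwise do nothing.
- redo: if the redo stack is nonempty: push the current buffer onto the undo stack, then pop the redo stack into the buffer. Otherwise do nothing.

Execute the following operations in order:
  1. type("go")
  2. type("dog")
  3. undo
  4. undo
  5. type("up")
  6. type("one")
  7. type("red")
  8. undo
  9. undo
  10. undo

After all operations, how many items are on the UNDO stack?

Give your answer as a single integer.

Answer: 0

Derivation:
After op 1 (type): buf='go' undo_depth=1 redo_depth=0
After op 2 (type): buf='godog' undo_depth=2 redo_depth=0
After op 3 (undo): buf='go' undo_depth=1 redo_depth=1
After op 4 (undo): buf='(empty)' undo_depth=0 redo_depth=2
After op 5 (type): buf='up' undo_depth=1 redo_depth=0
After op 6 (type): buf='upone' undo_depth=2 redo_depth=0
After op 7 (type): buf='uponered' undo_depth=3 redo_depth=0
After op 8 (undo): buf='upone' undo_depth=2 redo_depth=1
After op 9 (undo): buf='up' undo_depth=1 redo_depth=2
After op 10 (undo): buf='(empty)' undo_depth=0 redo_depth=3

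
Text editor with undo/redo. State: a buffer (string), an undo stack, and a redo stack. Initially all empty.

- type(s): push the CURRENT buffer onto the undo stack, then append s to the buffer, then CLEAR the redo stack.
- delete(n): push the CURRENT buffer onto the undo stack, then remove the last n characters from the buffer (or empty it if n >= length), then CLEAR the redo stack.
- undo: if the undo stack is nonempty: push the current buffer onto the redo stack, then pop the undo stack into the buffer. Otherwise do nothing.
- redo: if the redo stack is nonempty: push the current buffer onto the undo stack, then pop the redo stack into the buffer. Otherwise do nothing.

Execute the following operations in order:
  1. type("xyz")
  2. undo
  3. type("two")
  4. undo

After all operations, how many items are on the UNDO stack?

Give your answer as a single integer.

After op 1 (type): buf='xyz' undo_depth=1 redo_depth=0
After op 2 (undo): buf='(empty)' undo_depth=0 redo_depth=1
After op 3 (type): buf='two' undo_depth=1 redo_depth=0
After op 4 (undo): buf='(empty)' undo_depth=0 redo_depth=1

Answer: 0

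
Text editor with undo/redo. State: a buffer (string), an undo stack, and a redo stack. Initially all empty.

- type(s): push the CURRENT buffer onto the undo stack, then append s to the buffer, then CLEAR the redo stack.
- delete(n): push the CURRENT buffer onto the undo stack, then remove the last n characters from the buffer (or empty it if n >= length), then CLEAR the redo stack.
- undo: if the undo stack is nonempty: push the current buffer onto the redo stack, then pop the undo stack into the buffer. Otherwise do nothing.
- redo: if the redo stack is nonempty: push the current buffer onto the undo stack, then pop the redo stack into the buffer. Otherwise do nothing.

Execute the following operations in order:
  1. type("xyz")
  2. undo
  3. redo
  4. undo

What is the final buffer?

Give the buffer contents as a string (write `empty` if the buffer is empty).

Answer: empty

Derivation:
After op 1 (type): buf='xyz' undo_depth=1 redo_depth=0
After op 2 (undo): buf='(empty)' undo_depth=0 redo_depth=1
After op 3 (redo): buf='xyz' undo_depth=1 redo_depth=0
After op 4 (undo): buf='(empty)' undo_depth=0 redo_depth=1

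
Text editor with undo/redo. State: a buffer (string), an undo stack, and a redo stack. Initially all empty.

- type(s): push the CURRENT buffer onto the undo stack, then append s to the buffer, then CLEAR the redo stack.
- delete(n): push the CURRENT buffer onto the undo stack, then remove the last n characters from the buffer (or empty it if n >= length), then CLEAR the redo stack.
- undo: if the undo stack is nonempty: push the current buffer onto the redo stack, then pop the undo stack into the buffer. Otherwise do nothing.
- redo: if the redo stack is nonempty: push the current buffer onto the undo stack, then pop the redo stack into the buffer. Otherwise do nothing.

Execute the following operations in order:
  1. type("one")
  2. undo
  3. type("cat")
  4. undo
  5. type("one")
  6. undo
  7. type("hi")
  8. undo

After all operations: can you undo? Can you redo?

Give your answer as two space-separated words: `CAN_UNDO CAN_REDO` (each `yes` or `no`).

Answer: no yes

Derivation:
After op 1 (type): buf='one' undo_depth=1 redo_depth=0
After op 2 (undo): buf='(empty)' undo_depth=0 redo_depth=1
After op 3 (type): buf='cat' undo_depth=1 redo_depth=0
After op 4 (undo): buf='(empty)' undo_depth=0 redo_depth=1
After op 5 (type): buf='one' undo_depth=1 redo_depth=0
After op 6 (undo): buf='(empty)' undo_depth=0 redo_depth=1
After op 7 (type): buf='hi' undo_depth=1 redo_depth=0
After op 8 (undo): buf='(empty)' undo_depth=0 redo_depth=1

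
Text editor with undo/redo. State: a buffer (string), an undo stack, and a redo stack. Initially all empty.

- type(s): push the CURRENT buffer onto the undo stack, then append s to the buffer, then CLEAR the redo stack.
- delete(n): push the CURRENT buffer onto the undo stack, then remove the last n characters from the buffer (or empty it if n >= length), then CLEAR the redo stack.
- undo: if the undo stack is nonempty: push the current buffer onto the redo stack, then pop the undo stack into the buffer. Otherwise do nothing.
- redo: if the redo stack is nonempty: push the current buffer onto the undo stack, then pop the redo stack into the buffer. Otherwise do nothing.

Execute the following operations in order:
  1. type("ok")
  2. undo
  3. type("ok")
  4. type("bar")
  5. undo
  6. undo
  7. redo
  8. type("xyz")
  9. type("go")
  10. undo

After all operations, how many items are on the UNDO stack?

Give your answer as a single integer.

After op 1 (type): buf='ok' undo_depth=1 redo_depth=0
After op 2 (undo): buf='(empty)' undo_depth=0 redo_depth=1
After op 3 (type): buf='ok' undo_depth=1 redo_depth=0
After op 4 (type): buf='okbar' undo_depth=2 redo_depth=0
After op 5 (undo): buf='ok' undo_depth=1 redo_depth=1
After op 6 (undo): buf='(empty)' undo_depth=0 redo_depth=2
After op 7 (redo): buf='ok' undo_depth=1 redo_depth=1
After op 8 (type): buf='okxyz' undo_depth=2 redo_depth=0
After op 9 (type): buf='okxyzgo' undo_depth=3 redo_depth=0
After op 10 (undo): buf='okxyz' undo_depth=2 redo_depth=1

Answer: 2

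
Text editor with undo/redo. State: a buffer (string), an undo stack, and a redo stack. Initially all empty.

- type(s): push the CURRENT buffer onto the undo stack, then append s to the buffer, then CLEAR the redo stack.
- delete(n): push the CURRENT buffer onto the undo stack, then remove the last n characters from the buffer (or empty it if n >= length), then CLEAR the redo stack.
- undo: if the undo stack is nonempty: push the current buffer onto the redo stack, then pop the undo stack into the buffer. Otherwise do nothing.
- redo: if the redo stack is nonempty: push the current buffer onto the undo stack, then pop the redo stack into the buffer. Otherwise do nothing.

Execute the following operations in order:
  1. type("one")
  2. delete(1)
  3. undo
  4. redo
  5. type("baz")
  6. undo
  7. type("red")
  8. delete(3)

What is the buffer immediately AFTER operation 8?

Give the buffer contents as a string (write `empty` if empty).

After op 1 (type): buf='one' undo_depth=1 redo_depth=0
After op 2 (delete): buf='on' undo_depth=2 redo_depth=0
After op 3 (undo): buf='one' undo_depth=1 redo_depth=1
After op 4 (redo): buf='on' undo_depth=2 redo_depth=0
After op 5 (type): buf='onbaz' undo_depth=3 redo_depth=0
After op 6 (undo): buf='on' undo_depth=2 redo_depth=1
After op 7 (type): buf='onred' undo_depth=3 redo_depth=0
After op 8 (delete): buf='on' undo_depth=4 redo_depth=0

Answer: on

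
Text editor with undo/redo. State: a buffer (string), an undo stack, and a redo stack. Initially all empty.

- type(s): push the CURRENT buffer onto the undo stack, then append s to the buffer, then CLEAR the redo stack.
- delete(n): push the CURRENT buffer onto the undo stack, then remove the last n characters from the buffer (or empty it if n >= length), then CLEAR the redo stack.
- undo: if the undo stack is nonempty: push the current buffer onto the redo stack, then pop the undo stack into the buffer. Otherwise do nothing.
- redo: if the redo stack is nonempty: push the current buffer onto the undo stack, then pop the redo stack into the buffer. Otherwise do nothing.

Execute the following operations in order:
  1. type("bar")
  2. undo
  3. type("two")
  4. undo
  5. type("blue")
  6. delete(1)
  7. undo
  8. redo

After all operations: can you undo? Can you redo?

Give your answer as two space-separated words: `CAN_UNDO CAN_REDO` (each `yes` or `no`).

After op 1 (type): buf='bar' undo_depth=1 redo_depth=0
After op 2 (undo): buf='(empty)' undo_depth=0 redo_depth=1
After op 3 (type): buf='two' undo_depth=1 redo_depth=0
After op 4 (undo): buf='(empty)' undo_depth=0 redo_depth=1
After op 5 (type): buf='blue' undo_depth=1 redo_depth=0
After op 6 (delete): buf='blu' undo_depth=2 redo_depth=0
After op 7 (undo): buf='blue' undo_depth=1 redo_depth=1
After op 8 (redo): buf='blu' undo_depth=2 redo_depth=0

Answer: yes no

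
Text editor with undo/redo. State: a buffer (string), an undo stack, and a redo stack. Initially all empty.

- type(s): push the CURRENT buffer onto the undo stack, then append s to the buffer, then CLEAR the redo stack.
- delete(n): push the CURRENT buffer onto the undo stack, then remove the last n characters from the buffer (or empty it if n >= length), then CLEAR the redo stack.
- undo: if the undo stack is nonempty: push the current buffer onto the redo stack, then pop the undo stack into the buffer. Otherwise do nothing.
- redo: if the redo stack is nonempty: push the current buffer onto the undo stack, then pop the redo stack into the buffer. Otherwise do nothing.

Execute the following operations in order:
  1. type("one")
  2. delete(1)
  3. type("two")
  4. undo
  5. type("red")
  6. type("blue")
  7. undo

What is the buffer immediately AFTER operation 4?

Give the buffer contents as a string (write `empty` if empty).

Answer: on

Derivation:
After op 1 (type): buf='one' undo_depth=1 redo_depth=0
After op 2 (delete): buf='on' undo_depth=2 redo_depth=0
After op 3 (type): buf='ontwo' undo_depth=3 redo_depth=0
After op 4 (undo): buf='on' undo_depth=2 redo_depth=1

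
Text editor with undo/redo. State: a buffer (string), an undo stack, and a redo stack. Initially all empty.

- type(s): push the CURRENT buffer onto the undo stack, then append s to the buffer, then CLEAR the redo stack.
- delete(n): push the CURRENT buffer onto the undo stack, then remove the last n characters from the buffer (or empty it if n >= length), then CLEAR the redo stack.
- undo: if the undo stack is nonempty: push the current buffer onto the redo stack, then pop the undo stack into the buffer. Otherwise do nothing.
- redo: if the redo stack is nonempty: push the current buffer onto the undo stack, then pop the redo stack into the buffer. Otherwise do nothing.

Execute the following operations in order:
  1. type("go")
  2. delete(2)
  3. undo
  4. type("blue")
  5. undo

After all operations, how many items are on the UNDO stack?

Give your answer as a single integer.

Answer: 1

Derivation:
After op 1 (type): buf='go' undo_depth=1 redo_depth=0
After op 2 (delete): buf='(empty)' undo_depth=2 redo_depth=0
After op 3 (undo): buf='go' undo_depth=1 redo_depth=1
After op 4 (type): buf='goblue' undo_depth=2 redo_depth=0
After op 5 (undo): buf='go' undo_depth=1 redo_depth=1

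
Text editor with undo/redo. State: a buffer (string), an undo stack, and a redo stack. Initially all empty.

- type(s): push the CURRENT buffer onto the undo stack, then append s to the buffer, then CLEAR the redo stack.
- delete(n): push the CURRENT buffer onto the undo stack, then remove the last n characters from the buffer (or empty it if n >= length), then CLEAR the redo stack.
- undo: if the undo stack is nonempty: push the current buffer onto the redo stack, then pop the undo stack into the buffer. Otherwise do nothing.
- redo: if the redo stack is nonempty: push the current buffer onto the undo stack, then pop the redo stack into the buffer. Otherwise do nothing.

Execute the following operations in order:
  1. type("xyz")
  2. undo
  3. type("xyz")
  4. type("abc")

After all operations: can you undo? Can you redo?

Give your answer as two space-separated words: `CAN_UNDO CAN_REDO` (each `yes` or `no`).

Answer: yes no

Derivation:
After op 1 (type): buf='xyz' undo_depth=1 redo_depth=0
After op 2 (undo): buf='(empty)' undo_depth=0 redo_depth=1
After op 3 (type): buf='xyz' undo_depth=1 redo_depth=0
After op 4 (type): buf='xyzabc' undo_depth=2 redo_depth=0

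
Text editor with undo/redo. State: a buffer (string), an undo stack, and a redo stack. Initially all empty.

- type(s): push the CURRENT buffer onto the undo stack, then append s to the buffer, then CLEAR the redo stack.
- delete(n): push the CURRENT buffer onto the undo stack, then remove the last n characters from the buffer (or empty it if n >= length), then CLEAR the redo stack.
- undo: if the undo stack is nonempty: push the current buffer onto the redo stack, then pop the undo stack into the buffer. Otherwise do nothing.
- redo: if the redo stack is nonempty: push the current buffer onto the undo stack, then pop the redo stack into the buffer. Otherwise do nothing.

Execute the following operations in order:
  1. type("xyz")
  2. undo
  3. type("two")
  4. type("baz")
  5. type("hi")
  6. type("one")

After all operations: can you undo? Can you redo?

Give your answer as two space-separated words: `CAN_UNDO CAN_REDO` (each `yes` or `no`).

Answer: yes no

Derivation:
After op 1 (type): buf='xyz' undo_depth=1 redo_depth=0
After op 2 (undo): buf='(empty)' undo_depth=0 redo_depth=1
After op 3 (type): buf='two' undo_depth=1 redo_depth=0
After op 4 (type): buf='twobaz' undo_depth=2 redo_depth=0
After op 5 (type): buf='twobazhi' undo_depth=3 redo_depth=0
After op 6 (type): buf='twobazhione' undo_depth=4 redo_depth=0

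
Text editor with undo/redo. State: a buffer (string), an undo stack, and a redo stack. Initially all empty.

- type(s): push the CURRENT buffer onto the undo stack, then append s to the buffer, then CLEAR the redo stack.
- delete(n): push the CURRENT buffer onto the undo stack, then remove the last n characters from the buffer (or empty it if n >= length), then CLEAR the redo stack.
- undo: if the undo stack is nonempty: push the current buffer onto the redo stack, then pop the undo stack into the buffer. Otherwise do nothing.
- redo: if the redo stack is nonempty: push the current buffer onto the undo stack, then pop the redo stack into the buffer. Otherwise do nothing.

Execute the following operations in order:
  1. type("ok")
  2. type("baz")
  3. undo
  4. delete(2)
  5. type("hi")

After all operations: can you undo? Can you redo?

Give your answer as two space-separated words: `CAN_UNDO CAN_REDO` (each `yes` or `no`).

Answer: yes no

Derivation:
After op 1 (type): buf='ok' undo_depth=1 redo_depth=0
After op 2 (type): buf='okbaz' undo_depth=2 redo_depth=0
After op 3 (undo): buf='ok' undo_depth=1 redo_depth=1
After op 4 (delete): buf='(empty)' undo_depth=2 redo_depth=0
After op 5 (type): buf='hi' undo_depth=3 redo_depth=0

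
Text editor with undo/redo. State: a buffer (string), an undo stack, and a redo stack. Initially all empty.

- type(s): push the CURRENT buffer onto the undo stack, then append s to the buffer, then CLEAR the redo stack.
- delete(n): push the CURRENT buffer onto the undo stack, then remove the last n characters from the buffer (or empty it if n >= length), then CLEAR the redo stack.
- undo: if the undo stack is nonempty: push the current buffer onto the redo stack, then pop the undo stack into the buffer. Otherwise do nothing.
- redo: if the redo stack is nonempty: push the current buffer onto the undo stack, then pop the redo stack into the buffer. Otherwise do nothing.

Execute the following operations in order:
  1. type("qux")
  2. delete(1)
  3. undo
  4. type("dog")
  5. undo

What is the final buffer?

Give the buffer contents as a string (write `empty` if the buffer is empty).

After op 1 (type): buf='qux' undo_depth=1 redo_depth=0
After op 2 (delete): buf='qu' undo_depth=2 redo_depth=0
After op 3 (undo): buf='qux' undo_depth=1 redo_depth=1
After op 4 (type): buf='quxdog' undo_depth=2 redo_depth=0
After op 5 (undo): buf='qux' undo_depth=1 redo_depth=1

Answer: qux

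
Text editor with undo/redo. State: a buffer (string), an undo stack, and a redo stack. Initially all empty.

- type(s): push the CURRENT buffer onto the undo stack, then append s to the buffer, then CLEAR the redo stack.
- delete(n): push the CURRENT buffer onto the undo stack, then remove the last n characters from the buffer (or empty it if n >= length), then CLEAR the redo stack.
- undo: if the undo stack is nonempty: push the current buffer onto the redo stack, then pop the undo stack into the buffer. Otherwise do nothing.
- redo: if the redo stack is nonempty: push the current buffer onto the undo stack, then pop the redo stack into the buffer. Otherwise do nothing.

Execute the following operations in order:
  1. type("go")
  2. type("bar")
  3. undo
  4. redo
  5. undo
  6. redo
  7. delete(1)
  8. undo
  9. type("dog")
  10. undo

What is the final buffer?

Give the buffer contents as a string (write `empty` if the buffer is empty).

After op 1 (type): buf='go' undo_depth=1 redo_depth=0
After op 2 (type): buf='gobar' undo_depth=2 redo_depth=0
After op 3 (undo): buf='go' undo_depth=1 redo_depth=1
After op 4 (redo): buf='gobar' undo_depth=2 redo_depth=0
After op 5 (undo): buf='go' undo_depth=1 redo_depth=1
After op 6 (redo): buf='gobar' undo_depth=2 redo_depth=0
After op 7 (delete): buf='goba' undo_depth=3 redo_depth=0
After op 8 (undo): buf='gobar' undo_depth=2 redo_depth=1
After op 9 (type): buf='gobardog' undo_depth=3 redo_depth=0
After op 10 (undo): buf='gobar' undo_depth=2 redo_depth=1

Answer: gobar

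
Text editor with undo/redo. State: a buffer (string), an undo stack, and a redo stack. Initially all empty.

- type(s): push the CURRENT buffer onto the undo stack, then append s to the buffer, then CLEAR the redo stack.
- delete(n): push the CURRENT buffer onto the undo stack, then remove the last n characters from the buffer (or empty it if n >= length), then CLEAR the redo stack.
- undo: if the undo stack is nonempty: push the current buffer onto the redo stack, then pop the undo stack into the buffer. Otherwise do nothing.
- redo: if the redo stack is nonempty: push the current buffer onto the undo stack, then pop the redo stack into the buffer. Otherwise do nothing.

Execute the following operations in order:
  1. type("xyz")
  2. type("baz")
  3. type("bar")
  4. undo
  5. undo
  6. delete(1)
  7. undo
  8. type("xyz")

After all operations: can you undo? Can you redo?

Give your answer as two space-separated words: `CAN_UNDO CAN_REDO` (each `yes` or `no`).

After op 1 (type): buf='xyz' undo_depth=1 redo_depth=0
After op 2 (type): buf='xyzbaz' undo_depth=2 redo_depth=0
After op 3 (type): buf='xyzbazbar' undo_depth=3 redo_depth=0
After op 4 (undo): buf='xyzbaz' undo_depth=2 redo_depth=1
After op 5 (undo): buf='xyz' undo_depth=1 redo_depth=2
After op 6 (delete): buf='xy' undo_depth=2 redo_depth=0
After op 7 (undo): buf='xyz' undo_depth=1 redo_depth=1
After op 8 (type): buf='xyzxyz' undo_depth=2 redo_depth=0

Answer: yes no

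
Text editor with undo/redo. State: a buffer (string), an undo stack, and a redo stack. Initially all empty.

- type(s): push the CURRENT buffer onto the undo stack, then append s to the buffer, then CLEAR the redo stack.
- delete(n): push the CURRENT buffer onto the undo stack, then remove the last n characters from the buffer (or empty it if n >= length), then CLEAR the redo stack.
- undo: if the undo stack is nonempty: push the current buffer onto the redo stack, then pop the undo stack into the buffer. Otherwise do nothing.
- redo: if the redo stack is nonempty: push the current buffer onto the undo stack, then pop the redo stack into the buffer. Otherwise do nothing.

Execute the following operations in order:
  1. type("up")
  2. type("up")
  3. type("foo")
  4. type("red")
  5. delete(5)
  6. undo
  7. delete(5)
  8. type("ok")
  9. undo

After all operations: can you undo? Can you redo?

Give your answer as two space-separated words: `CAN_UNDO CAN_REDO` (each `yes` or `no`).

Answer: yes yes

Derivation:
After op 1 (type): buf='up' undo_depth=1 redo_depth=0
After op 2 (type): buf='upup' undo_depth=2 redo_depth=0
After op 3 (type): buf='upupfoo' undo_depth=3 redo_depth=0
After op 4 (type): buf='upupfoored' undo_depth=4 redo_depth=0
After op 5 (delete): buf='upupf' undo_depth=5 redo_depth=0
After op 6 (undo): buf='upupfoored' undo_depth=4 redo_depth=1
After op 7 (delete): buf='upupf' undo_depth=5 redo_depth=0
After op 8 (type): buf='upupfok' undo_depth=6 redo_depth=0
After op 9 (undo): buf='upupf' undo_depth=5 redo_depth=1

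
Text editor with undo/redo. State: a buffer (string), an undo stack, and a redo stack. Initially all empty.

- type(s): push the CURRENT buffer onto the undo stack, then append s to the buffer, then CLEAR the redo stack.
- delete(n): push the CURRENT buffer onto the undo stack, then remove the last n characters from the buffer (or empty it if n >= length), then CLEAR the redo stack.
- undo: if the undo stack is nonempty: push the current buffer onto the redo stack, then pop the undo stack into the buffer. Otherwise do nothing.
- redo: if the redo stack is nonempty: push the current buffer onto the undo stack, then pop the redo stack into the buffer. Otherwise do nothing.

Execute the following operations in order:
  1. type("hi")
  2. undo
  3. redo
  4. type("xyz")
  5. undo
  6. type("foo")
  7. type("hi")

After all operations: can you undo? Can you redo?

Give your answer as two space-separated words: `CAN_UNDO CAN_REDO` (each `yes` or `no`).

Answer: yes no

Derivation:
After op 1 (type): buf='hi' undo_depth=1 redo_depth=0
After op 2 (undo): buf='(empty)' undo_depth=0 redo_depth=1
After op 3 (redo): buf='hi' undo_depth=1 redo_depth=0
After op 4 (type): buf='hixyz' undo_depth=2 redo_depth=0
After op 5 (undo): buf='hi' undo_depth=1 redo_depth=1
After op 6 (type): buf='hifoo' undo_depth=2 redo_depth=0
After op 7 (type): buf='hifoohi' undo_depth=3 redo_depth=0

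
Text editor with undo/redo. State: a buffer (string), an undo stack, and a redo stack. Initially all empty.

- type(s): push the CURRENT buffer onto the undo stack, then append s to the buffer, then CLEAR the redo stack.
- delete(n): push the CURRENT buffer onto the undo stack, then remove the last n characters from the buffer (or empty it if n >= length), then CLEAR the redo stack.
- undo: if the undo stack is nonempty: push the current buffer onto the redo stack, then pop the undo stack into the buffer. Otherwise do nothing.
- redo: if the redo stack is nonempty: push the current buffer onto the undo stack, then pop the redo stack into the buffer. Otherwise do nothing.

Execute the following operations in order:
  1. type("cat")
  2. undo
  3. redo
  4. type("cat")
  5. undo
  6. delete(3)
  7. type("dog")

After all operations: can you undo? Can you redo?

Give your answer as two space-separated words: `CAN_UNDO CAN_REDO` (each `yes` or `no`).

After op 1 (type): buf='cat' undo_depth=1 redo_depth=0
After op 2 (undo): buf='(empty)' undo_depth=0 redo_depth=1
After op 3 (redo): buf='cat' undo_depth=1 redo_depth=0
After op 4 (type): buf='catcat' undo_depth=2 redo_depth=0
After op 5 (undo): buf='cat' undo_depth=1 redo_depth=1
After op 6 (delete): buf='(empty)' undo_depth=2 redo_depth=0
After op 7 (type): buf='dog' undo_depth=3 redo_depth=0

Answer: yes no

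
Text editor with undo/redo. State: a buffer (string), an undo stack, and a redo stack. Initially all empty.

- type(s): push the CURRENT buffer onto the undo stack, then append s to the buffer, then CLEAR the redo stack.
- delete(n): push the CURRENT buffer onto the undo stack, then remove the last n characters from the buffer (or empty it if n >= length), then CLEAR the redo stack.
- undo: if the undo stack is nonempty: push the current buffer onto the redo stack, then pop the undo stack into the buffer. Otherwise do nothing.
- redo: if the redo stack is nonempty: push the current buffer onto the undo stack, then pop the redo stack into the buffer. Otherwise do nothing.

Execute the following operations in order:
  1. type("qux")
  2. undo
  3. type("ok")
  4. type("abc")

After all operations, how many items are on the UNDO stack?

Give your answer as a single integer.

Answer: 2

Derivation:
After op 1 (type): buf='qux' undo_depth=1 redo_depth=0
After op 2 (undo): buf='(empty)' undo_depth=0 redo_depth=1
After op 3 (type): buf='ok' undo_depth=1 redo_depth=0
After op 4 (type): buf='okabc' undo_depth=2 redo_depth=0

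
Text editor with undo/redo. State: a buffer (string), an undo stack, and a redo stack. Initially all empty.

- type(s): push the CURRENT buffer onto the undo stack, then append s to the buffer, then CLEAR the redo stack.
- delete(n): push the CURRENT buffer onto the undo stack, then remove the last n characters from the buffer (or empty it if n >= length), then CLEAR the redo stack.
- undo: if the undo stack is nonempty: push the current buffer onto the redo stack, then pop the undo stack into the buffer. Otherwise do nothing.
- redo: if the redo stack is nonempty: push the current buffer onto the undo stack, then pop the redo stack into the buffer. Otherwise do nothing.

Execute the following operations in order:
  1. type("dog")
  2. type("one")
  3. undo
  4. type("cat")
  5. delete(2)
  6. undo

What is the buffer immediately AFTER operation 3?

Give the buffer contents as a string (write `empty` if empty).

Answer: dog

Derivation:
After op 1 (type): buf='dog' undo_depth=1 redo_depth=0
After op 2 (type): buf='dogone' undo_depth=2 redo_depth=0
After op 3 (undo): buf='dog' undo_depth=1 redo_depth=1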